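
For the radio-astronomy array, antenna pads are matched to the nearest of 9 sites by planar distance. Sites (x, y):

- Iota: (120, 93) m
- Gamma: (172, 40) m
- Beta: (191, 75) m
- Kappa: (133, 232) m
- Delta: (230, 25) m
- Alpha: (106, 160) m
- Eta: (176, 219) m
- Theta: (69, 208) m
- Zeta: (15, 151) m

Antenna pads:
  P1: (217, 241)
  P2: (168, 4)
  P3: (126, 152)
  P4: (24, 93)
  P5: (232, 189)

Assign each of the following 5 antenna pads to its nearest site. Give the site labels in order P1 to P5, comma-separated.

Eta, Gamma, Alpha, Zeta, Eta

P1 → Eta (d²=2165.00)
P2 → Gamma (d²=1312.00)
P3 → Alpha (d²=464.00)
P4 → Zeta (d²=3445.00)
P5 → Eta (d²=4036.00)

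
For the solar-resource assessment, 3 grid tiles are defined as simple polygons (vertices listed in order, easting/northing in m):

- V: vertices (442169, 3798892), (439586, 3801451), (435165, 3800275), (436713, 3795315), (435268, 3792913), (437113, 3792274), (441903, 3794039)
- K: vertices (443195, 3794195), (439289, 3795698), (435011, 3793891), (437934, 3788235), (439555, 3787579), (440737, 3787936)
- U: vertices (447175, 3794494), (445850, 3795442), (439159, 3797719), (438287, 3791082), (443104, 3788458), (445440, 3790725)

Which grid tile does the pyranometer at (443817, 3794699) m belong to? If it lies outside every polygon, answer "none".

U

Cast a ray rightward from (443817, 3794699). For each polygon, the edges (by vertex number in listed order) whose endpoints lie on opposite sides of northing = 3794699, where each meets that height, and whether that is right or left of the point:
V: 4–5 at easting≈436342.4 (left), 7–1 at easting≈441939.2 (left) → 0 crossings.
K: 1–2 at easting≈441885.2 (left), 2–3 at easting≈436923.9 (left) → 0 crossings.
U: 1–2 at easting≈446888.5 (right), 3–4 at easting≈438762.2 (left) → 1 crossing.
Only U has an odd count, so the point is inside U.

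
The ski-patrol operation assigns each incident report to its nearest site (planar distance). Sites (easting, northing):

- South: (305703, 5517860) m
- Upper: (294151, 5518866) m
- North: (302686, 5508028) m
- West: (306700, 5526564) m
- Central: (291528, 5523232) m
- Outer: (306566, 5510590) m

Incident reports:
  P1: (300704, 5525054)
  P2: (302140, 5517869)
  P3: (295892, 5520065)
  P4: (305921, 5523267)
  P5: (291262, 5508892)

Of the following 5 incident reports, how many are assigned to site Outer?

P1 → West
P2 → South
P3 → Upper
P4 → West
P5 → Upper
0 of the 5 go to Outer.

0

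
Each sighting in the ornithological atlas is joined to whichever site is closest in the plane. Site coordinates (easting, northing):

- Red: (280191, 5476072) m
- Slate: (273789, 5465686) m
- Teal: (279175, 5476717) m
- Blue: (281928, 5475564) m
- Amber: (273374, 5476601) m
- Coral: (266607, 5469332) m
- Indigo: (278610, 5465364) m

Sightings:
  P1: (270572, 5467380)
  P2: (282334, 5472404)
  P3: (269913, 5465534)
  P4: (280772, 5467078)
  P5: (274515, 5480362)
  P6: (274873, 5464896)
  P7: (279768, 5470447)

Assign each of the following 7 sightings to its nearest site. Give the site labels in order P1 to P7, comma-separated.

Slate, Blue, Slate, Indigo, Amber, Slate, Indigo

P1 → Slate (d²=13218725.00)
P2 → Blue (d²=10150436.00)
P3 → Slate (d²=15046480.00)
P4 → Indigo (d²=7612040.00)
P5 → Amber (d²=15447002.00)
P6 → Slate (d²=1799156.00)
P7 → Indigo (d²=27177853.00)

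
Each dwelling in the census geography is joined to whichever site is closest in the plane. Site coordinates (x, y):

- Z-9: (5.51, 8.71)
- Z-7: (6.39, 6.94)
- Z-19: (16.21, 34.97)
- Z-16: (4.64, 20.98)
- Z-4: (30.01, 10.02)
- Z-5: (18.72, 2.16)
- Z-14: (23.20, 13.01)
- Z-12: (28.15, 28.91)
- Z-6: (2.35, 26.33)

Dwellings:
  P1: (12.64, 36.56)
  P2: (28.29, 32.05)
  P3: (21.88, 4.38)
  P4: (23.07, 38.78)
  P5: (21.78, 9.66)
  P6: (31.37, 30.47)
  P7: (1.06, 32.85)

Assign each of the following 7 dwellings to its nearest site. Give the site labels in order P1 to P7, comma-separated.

P1 → Z-19 (d²=15.27)
P2 → Z-12 (d²=9.88)
P3 → Z-5 (d²=14.91)
P4 → Z-19 (d²=61.58)
P5 → Z-14 (d²=13.24)
P6 → Z-12 (d²=12.80)
P7 → Z-6 (d²=44.17)

Z-19, Z-12, Z-5, Z-19, Z-14, Z-12, Z-6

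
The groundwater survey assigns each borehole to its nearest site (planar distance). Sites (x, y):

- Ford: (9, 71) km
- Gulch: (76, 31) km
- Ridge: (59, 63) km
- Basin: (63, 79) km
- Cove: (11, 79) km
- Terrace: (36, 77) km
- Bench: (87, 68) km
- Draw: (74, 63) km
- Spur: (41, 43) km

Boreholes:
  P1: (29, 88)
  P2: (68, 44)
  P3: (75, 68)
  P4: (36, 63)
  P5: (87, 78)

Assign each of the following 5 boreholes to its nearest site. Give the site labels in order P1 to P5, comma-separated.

Terrace, Gulch, Draw, Terrace, Bench

P1 → Terrace (d²=170.00)
P2 → Gulch (d²=233.00)
P3 → Draw (d²=26.00)
P4 → Terrace (d²=196.00)
P5 → Bench (d²=100.00)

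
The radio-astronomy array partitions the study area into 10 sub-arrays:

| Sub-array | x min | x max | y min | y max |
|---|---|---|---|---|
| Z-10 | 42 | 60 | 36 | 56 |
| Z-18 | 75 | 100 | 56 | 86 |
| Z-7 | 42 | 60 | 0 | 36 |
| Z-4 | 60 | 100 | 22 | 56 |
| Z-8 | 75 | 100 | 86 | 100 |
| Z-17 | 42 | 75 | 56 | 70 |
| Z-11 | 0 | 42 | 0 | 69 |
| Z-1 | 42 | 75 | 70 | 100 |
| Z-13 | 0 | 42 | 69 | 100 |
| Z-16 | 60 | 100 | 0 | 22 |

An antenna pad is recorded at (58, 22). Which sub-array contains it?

Z-7

The point has x = 58 and y = 22.
Only Z-7 satisfies 42 ≤ x ≤ 60 and 0 ≤ y ≤ 36.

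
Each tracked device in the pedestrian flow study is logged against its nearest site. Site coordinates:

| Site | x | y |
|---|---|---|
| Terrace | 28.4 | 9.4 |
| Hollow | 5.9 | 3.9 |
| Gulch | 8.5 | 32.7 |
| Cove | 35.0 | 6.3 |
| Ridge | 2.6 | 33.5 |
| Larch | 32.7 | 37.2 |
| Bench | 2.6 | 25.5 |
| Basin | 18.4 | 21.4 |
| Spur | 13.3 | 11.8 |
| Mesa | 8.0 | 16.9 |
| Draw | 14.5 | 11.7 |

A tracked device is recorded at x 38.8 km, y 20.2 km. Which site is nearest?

Squared distances to each site:
Terrace: 224.800; Hollow: 1348.100; Gulch: 1074.340; Cove: 207.650; Ridge: 1487.330; Larch: 326.210; Bench: 1338.530; Basin: 417.600; Spur: 720.810; Mesa: 959.530; Draw: 662.740.
Minimum at Cove.

Cove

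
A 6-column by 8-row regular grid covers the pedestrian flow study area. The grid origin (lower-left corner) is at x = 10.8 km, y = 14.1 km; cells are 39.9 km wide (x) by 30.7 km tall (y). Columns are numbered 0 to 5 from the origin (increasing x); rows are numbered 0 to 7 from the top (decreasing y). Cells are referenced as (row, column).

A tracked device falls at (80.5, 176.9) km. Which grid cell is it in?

Column index: ⌊(80.5 − 10.8) / 39.9⌋ = ⌊1.747⌋ = 1
Row offset from origin: ⌊(176.9 − 14.1) / 30.7⌋ = ⌊5.303⌋ = 5 → row 2 (counted from top)

(2, 1)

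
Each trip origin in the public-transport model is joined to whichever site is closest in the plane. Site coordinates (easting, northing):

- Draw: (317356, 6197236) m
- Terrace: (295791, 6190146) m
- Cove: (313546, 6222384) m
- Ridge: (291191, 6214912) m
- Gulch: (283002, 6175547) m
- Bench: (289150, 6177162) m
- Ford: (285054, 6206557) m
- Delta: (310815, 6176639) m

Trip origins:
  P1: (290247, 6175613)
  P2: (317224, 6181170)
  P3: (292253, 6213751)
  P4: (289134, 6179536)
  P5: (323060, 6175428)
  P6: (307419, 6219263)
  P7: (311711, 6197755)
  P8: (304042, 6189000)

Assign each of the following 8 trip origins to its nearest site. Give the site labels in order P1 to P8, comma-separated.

P1 → Bench (d²=3602810.00)
P2 → Delta (d²=61605242.00)
P3 → Ridge (d²=2475765.00)
P4 → Bench (d²=5636132.00)
P5 → Delta (d²=151406546.00)
P6 → Cove (d²=47280770.00)
P7 → Draw (d²=32135386.00)
P8 → Terrace (d²=69392317.00)

Bench, Delta, Ridge, Bench, Delta, Cove, Draw, Terrace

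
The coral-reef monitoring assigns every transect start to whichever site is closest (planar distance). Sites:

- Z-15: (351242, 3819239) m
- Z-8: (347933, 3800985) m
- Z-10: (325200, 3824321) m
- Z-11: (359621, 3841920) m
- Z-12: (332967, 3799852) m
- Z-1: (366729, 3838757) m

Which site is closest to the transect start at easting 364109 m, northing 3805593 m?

Squared distances to each site:
Z-15: 351773005.000; Z-8: 282896640.000; Z-10: 1864648265.000; Z-11: 1339793073.000; Z-12: 1002783245.000; Z-1: 1106715296.000.
Minimum at Z-8.

Z-8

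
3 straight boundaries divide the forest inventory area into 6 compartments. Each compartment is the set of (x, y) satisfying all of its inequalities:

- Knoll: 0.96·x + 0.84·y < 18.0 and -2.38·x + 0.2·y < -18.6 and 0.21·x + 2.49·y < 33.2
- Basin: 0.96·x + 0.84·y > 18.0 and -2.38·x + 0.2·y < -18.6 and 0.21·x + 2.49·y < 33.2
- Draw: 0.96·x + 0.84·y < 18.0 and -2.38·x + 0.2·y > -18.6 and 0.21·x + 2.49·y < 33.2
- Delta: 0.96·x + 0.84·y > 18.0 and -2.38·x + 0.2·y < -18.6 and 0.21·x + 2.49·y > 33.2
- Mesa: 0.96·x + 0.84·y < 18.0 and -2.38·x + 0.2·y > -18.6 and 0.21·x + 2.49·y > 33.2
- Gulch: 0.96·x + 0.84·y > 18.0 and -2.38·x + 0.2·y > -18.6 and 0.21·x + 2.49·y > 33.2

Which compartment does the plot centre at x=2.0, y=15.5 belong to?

0.96·2.0 + 0.84·15.5 = 14.940, which is < 18.0
-2.38·2.0 + 0.2·15.5 = -1.660, which is > -18.6
0.21·2.0 + 2.49·15.5 = 39.015, which is > 33.2
This sign pattern matches Mesa.

Mesa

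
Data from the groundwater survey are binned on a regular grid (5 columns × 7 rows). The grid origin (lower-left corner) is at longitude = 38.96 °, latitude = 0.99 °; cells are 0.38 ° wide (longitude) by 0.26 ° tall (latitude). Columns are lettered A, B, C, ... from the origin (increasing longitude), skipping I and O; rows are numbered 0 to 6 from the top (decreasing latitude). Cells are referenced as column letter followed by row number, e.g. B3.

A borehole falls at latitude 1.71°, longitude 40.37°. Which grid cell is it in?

D4

Column index: ⌊(40.37 − 38.96) / 0.38⌋ = ⌊3.711⌋ = 3 → column D
Row offset from origin: ⌊(1.71 − 0.99) / 0.26⌋ = ⌊2.769⌋ = 2 → row 4 (counted from top)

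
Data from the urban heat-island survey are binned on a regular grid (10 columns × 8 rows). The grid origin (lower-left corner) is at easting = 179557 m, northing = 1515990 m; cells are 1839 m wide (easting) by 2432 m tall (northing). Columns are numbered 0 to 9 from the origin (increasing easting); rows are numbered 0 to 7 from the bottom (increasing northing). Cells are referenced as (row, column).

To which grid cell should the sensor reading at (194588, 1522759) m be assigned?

Column index: ⌊(194588 − 179557) / 1839⌋ = ⌊8.173⌋ = 8
Row offset from origin: ⌊(1522759 − 1515990) / 2432⌋ = ⌊2.783⌋ = 2 → row 2

(2, 8)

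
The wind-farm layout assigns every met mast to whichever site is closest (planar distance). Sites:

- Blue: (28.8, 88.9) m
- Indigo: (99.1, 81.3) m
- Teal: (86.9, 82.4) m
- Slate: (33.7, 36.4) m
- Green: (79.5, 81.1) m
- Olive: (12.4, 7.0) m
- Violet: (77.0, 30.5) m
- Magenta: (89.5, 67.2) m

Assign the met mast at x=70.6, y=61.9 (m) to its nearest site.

Squared distances to each site:
Blue: 2476.240; Indigo: 1188.610; Teal: 685.940; Slate: 2011.860; Green: 447.850; Olive: 6401.250; Violet: 1026.920; Magenta: 385.300.
Minimum at Magenta.

Magenta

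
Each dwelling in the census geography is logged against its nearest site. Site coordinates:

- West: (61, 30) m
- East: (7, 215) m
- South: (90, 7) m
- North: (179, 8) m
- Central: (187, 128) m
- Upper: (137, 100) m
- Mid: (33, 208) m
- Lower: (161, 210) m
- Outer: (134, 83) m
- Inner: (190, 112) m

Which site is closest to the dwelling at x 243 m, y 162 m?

Central

Squared distances to each site:
West: 50548.000; East: 58505.000; South: 47434.000; North: 27812.000; Central: 4292.000; Upper: 15080.000; Mid: 46216.000; Lower: 9028.000; Outer: 18122.000; Inner: 5309.000.
Minimum at Central.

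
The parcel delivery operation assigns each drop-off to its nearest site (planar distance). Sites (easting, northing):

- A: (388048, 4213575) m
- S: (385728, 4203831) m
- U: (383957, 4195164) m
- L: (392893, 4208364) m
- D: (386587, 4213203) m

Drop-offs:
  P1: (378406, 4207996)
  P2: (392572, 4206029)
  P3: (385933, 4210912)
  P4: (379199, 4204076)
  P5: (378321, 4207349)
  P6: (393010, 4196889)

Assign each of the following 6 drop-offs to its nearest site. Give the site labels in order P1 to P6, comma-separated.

P1 → S (d²=70958909.00)
P2 → L (d²=5555266.00)
P3 → D (d²=5676397.00)
P4 → S (d²=42687866.00)
P5 → S (d²=67239973.00)
P6 → U (d²=84932434.00)

S, L, D, S, S, U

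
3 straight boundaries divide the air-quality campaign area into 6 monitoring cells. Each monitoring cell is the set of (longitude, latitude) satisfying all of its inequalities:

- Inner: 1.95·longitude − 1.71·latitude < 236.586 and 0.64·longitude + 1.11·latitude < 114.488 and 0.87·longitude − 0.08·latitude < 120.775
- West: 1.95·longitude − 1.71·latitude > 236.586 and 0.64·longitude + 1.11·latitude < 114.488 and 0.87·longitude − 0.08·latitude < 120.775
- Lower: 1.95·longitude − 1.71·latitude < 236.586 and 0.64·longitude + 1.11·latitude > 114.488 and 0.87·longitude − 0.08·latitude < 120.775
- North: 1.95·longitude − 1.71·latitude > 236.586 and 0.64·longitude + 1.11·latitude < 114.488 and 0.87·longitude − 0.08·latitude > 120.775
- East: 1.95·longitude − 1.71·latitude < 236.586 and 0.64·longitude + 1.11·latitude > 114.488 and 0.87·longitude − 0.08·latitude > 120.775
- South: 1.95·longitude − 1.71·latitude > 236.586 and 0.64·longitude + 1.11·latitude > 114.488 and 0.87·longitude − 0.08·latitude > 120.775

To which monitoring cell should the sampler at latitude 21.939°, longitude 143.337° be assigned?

South

1.95·143.337 − 1.71·21.939 = 241.991, which is > 236.586
0.64·143.337 + 1.11·21.939 = 116.088, which is > 114.488
0.87·143.337 − 0.08·21.939 = 122.948, which is > 120.775
This sign pattern matches South.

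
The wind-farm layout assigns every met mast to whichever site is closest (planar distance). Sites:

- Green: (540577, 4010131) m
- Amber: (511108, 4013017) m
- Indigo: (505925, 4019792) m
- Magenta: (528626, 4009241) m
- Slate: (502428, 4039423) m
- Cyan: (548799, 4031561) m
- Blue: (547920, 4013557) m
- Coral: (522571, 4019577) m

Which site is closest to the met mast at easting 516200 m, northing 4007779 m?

Squared distances to each site:
Green: 599770033.000; Amber: 53365108.000; Indigo: 249887794.000; Magenta: 156542920.000; Slate: 1191010720.000; Cyan: 1628278325.000; Blue: 1039543684.000; Coral: 179782445.000.
Minimum at Amber.

Amber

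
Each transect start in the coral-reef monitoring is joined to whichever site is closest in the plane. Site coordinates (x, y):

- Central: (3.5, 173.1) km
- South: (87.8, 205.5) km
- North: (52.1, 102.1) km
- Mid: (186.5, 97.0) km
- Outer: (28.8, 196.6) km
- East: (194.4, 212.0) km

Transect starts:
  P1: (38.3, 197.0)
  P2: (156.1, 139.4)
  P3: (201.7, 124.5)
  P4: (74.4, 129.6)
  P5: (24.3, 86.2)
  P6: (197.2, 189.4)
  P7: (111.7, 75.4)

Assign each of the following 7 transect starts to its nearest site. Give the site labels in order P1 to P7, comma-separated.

P1 → Outer (d²=90.41)
P2 → Mid (d²=2721.92)
P3 → Mid (d²=987.29)
P4 → North (d²=1253.54)
P5 → North (d²=1025.65)
P6 → East (d²=518.60)
P7 → North (d²=4265.05)

Outer, Mid, Mid, North, North, East, North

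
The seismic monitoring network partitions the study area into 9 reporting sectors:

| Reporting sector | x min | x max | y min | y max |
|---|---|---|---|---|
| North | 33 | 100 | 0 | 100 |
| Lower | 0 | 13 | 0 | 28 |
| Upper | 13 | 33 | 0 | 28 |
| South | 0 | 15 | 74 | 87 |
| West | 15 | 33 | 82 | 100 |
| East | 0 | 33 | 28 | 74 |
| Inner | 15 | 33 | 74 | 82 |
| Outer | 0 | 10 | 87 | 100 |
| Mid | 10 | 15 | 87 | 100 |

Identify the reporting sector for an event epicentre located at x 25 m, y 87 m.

West

The point has x = 25 and y = 87.
Only West satisfies 15 ≤ x ≤ 33 and 82 ≤ y ≤ 100.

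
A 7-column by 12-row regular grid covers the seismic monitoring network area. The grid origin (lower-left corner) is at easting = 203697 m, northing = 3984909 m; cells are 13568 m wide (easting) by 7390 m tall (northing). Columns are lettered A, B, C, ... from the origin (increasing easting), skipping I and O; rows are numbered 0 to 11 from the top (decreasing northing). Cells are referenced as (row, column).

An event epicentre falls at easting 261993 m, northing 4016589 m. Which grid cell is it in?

Column index: ⌊(261993 − 203697) / 13568⌋ = ⌊4.297⌋ = 4 → column E
Row offset from origin: ⌊(4016589 − 3984909) / 7390⌋ = ⌊4.287⌋ = 4 → row 7 (counted from top)

(7, E)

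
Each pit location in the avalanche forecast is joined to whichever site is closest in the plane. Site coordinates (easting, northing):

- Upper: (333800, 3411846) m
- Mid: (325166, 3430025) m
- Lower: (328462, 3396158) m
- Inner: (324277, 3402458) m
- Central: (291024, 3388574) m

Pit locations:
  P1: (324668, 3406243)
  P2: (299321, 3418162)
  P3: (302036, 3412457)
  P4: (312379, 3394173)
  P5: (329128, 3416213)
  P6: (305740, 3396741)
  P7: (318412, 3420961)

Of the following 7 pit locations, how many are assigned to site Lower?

0

P1 → Inner
P2 → Mid
P3 → Inner
P4 → Inner
P5 → Upper
P6 → Central
P7 → Mid
0 of the 7 go to Lower.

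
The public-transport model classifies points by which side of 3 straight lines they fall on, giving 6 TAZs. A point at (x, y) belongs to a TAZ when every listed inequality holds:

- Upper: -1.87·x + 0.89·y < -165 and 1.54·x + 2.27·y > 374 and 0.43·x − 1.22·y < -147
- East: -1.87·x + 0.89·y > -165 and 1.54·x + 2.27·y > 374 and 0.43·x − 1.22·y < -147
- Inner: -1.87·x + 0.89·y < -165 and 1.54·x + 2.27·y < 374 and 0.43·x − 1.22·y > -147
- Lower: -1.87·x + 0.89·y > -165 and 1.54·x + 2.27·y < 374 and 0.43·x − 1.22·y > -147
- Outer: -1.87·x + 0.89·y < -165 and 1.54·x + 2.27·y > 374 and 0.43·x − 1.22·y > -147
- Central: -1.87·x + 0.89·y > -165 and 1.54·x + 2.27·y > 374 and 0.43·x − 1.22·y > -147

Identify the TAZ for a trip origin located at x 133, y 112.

Central

-1.87·133 + 0.89·112 = -149.030, which is > -165
1.54·133 + 2.27·112 = 459.060, which is > 374
0.43·133 − 1.22·112 = -79.450, which is > -147
This sign pattern matches Central.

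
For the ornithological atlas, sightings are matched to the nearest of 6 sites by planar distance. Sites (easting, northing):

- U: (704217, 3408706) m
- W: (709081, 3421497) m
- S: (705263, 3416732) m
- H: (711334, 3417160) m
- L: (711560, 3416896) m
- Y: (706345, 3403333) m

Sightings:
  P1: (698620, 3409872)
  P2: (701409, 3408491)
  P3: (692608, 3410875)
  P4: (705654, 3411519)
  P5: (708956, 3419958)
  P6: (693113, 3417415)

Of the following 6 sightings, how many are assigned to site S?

1

P1 → U
P2 → U
P3 → U
P4 → U
P5 → W
P6 → S
1 of the 6 goes to S.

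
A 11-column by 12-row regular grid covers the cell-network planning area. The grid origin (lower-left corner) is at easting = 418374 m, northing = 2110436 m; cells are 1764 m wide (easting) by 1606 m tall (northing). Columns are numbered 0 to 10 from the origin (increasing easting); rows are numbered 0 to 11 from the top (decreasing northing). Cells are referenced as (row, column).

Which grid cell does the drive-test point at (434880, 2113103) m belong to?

(10, 9)

Column index: ⌊(434880 − 418374) / 1764⌋ = ⌊9.357⌋ = 9
Row offset from origin: ⌊(2113103 − 2110436) / 1606⌋ = ⌊1.661⌋ = 1 → row 10 (counted from top)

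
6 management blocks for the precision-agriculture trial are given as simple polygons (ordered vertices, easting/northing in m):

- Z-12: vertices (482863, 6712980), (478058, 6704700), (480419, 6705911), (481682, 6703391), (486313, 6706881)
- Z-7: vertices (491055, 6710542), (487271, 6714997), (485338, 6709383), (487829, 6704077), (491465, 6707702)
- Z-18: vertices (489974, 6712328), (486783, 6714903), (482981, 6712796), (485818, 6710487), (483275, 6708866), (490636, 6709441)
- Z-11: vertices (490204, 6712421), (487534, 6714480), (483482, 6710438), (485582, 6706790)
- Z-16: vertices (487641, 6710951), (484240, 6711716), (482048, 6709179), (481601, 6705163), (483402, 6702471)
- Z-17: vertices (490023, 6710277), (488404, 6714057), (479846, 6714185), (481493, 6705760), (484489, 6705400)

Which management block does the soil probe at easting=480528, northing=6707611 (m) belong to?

Z-12

Cast a ray rightward from (480528, 6707611). For each polygon, the edges (by vertex number in listed order) whose endpoints lie on opposite sides of northing = 6707611, where each meets that height, and whether that is right or left of the point:
Z-12: 1–2 at easting≈479747.3 (left), 5–1 at easting≈485900.1 (right) → 1 crossing.
Z-7: 3–4 at easting≈486169.9 (right), 4–5 at easting≈491373.7 (right) → 2 crossings.
Z-18: no edge straddles that height → 0 crossings.
Z-11: 3–4 at easting≈485109.4 (right), 4–1 at easting≈486255.9 (right) → 2 crossings.
Z-16: 3–4 at easting≈481873.5 (right), 5–1 at easting≈485971.4 (right) → 2 crossings.
Z-17: 3–4 at easting≈481131.1 (right), 5–1 at easting≈486997.9 (right) → 2 crossings.
Only Z-12 has an odd count, so the point is inside Z-12.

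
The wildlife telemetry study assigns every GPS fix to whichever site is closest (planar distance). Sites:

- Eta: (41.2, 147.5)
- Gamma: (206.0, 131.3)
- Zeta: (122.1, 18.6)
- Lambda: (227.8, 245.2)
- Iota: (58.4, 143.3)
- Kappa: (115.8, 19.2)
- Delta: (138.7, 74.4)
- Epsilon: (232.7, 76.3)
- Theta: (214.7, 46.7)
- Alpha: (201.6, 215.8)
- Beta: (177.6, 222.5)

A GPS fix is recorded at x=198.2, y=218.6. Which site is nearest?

Squared distances to each site:
Eta: 29704.210; Gamma: 7682.130; Zeta: 45791.210; Lambda: 1583.720; Iota: 25214.130; Kappa: 46550.120; Delta: 24333.890; Epsilon: 21439.540; Theta: 29821.860; Alpha: 19.400; Beta: 439.570.
Minimum at Alpha.

Alpha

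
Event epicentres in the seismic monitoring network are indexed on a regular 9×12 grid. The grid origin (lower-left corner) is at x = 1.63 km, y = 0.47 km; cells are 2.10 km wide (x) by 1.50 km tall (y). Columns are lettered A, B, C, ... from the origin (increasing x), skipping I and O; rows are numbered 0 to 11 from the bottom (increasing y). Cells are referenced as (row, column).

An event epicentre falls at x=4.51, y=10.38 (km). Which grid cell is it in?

Column index: ⌊(4.51 − 1.63) / 2.10⌋ = ⌊1.371⌋ = 1 → column B
Row offset from origin: ⌊(10.38 − 0.47) / 1.50⌋ = ⌊6.607⌋ = 6 → row 6

(6, B)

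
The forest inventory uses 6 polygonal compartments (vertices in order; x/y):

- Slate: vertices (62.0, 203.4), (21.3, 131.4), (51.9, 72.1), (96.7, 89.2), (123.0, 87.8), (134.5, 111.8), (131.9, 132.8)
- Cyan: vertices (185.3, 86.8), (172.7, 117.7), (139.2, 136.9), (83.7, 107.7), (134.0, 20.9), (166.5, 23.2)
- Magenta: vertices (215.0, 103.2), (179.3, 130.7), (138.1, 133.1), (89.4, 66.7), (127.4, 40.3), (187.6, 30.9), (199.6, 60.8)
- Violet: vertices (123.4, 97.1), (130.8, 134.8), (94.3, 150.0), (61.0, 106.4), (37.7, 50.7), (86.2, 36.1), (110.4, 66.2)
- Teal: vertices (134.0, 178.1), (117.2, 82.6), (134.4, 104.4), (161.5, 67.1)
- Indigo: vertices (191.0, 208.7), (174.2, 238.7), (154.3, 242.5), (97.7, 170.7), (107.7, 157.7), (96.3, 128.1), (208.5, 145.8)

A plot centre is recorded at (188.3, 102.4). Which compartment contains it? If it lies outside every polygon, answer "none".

Magenta

Cast a ray rightward from (188.3, 102.4). For each polygon, the edges (by vertex number in listed order) whose endpoints lie on opposite sides of y = 102.4, where each meets that height, and whether that is right or left of the point:
Slate: 2–3 at x≈36.26 (left), 5–6 at x≈130.00 (left) → 0 crossings.
Cyan: 1–2 at x≈178.94 (left), 4–5 at x≈86.77 (left) → 0 crossings.
Magenta: 3–4 at x≈115.58 (left), 7–1 at x≈214.71 (right) → 1 crossing.
Violet: 1–2 at x≈124.44 (left), 4–5 at x≈59.33 (left) → 0 crossings.
Teal: 1–2 at x≈120.68 (left), 2–3 at x≈132.82 (left), 3–4 at x≈135.85 (left), 4–1 at x≈152.75 (left) → 0 crossings.
Indigo: no edge straddles that height → 0 crossings.
Only Magenta has an odd count, so the point is inside Magenta.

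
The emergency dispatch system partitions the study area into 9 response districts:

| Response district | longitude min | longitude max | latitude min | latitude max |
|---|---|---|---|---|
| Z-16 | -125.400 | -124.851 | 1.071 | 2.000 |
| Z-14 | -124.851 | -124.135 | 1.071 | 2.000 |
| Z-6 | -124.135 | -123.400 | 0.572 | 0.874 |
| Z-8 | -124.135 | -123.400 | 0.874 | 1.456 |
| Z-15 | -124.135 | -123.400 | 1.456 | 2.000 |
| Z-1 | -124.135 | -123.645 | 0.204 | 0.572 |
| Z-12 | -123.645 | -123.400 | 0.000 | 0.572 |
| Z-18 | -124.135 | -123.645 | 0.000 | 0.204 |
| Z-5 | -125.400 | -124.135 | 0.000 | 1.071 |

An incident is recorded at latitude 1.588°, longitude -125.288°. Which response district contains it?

The point has longitude = -125.288 and latitude = 1.588.
Only Z-16 satisfies -125.400 ≤ longitude ≤ -124.851 and 1.071 ≤ latitude ≤ 2.000.

Z-16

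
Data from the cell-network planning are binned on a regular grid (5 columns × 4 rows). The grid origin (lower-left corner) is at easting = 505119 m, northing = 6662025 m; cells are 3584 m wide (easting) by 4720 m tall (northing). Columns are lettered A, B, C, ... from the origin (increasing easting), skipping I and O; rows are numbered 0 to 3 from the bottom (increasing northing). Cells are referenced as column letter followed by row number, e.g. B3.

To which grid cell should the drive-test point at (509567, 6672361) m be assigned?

Column index: ⌊(509567 − 505119) / 3584⌋ = ⌊1.241⌋ = 1 → column B
Row offset from origin: ⌊(6672361 − 6662025) / 4720⌋ = ⌊2.190⌋ = 2 → row 2

B2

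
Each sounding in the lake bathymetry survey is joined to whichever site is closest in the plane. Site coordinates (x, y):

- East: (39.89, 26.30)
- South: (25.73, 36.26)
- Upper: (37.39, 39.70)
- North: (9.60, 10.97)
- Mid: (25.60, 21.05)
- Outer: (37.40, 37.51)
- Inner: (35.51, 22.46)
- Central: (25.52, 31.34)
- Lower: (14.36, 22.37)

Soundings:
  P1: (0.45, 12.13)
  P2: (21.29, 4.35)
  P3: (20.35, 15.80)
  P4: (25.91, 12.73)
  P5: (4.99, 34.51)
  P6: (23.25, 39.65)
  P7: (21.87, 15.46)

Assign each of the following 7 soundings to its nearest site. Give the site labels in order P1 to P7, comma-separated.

P1 → North (d²=85.07)
P2 → North (d²=180.48)
P3 → Mid (d²=55.12)
P4 → Mid (d²=69.32)
P5 → Lower (d²=235.18)
P6 → South (d²=17.64)
P7 → Mid (d²=45.16)

North, North, Mid, Mid, Lower, South, Mid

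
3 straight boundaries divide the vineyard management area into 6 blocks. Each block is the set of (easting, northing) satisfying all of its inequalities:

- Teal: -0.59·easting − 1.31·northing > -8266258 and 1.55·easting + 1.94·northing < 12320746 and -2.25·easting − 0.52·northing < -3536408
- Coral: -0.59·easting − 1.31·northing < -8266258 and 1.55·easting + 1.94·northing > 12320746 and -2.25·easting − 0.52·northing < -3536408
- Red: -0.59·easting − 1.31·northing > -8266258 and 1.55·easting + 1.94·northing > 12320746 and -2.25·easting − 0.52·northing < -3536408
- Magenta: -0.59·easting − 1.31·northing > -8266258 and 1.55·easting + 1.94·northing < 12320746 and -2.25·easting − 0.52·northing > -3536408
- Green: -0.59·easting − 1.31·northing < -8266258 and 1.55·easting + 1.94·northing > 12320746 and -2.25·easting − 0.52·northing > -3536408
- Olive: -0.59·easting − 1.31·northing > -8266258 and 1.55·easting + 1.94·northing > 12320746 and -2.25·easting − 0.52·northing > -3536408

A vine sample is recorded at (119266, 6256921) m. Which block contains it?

-0.59·119266 − 1.31·6256921 = -8266933.450, which is < -8266258
1.55·119266 + 1.94·6256921 = 12323289.040, which is > 12320746
-2.25·119266 − 0.52·6256921 = -3521947.420, which is > -3536408
This sign pattern matches Green.

Green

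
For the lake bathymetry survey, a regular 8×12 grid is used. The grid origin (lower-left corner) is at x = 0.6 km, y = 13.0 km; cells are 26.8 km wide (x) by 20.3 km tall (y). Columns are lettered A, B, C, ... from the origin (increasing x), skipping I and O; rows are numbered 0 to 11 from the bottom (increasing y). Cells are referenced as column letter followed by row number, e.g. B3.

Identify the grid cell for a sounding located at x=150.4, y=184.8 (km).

Column index: ⌊(150.4 − 0.6) / 26.8⌋ = ⌊5.590⌋ = 5 → column F
Row offset from origin: ⌊(184.8 − 13.0) / 20.3⌋ = ⌊8.463⌋ = 8 → row 8

F8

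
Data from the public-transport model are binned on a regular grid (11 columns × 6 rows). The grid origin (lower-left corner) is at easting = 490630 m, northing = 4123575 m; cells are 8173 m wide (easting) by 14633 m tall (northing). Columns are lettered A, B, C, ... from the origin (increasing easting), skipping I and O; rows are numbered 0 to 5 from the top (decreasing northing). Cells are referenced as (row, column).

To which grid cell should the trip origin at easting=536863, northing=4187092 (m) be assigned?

(1, F)

Column index: ⌊(536863 − 490630) / 8173⌋ = ⌊5.657⌋ = 5 → column F
Row offset from origin: ⌊(4187092 − 4123575) / 14633⌋ = ⌊4.341⌋ = 4 → row 1 (counted from top)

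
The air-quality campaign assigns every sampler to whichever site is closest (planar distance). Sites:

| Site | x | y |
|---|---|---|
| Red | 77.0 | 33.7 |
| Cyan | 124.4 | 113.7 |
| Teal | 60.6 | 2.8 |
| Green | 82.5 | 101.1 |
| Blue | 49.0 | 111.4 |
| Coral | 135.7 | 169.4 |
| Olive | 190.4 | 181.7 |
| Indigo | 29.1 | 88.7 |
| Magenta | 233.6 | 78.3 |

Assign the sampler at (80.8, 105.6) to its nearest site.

Squared distances to each site:
Red: 5184.050; Cyan: 1966.570; Teal: 10975.880; Green: 23.140; Blue: 1044.880; Coral: 7084.450; Olive: 17803.370; Indigo: 2958.500; Magenta: 24093.130.
Minimum at Green.

Green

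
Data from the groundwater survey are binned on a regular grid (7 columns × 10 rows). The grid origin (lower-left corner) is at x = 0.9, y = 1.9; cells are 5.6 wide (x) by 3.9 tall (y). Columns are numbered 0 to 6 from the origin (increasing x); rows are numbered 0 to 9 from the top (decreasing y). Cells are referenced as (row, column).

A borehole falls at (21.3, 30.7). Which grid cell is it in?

(2, 3)

Column index: ⌊(21.3 − 0.9) / 5.6⌋ = ⌊3.643⌋ = 3
Row offset from origin: ⌊(30.7 − 1.9) / 3.9⌋ = ⌊7.385⌋ = 7 → row 2 (counted from top)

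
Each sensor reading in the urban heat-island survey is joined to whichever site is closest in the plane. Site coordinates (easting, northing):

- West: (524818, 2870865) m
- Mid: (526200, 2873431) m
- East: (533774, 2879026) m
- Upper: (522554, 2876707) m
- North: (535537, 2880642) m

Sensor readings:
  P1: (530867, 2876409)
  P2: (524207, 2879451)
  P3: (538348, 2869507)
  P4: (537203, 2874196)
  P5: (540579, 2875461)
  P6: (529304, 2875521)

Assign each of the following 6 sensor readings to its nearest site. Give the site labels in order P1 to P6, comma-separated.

P1 → East (d²=15299338.00)
P2 → Upper (d²=10261945.00)
P3 → East (d²=111532837.00)
P4 → East (d²=35086941.00)
P5 → North (d²=52264525.00)
P6 → Mid (d²=14002916.00)

East, Upper, East, East, North, Mid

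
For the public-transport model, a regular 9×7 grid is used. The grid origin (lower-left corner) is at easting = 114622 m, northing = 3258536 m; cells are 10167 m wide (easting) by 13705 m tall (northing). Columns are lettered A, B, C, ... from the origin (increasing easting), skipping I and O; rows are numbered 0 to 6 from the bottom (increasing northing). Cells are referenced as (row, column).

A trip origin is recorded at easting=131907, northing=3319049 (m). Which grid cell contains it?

(4, B)

Column index: ⌊(131907 − 114622) / 10167⌋ = ⌊1.700⌋ = 1 → column B
Row offset from origin: ⌊(3319049 − 3258536) / 13705⌋ = ⌊4.415⌋ = 4 → row 4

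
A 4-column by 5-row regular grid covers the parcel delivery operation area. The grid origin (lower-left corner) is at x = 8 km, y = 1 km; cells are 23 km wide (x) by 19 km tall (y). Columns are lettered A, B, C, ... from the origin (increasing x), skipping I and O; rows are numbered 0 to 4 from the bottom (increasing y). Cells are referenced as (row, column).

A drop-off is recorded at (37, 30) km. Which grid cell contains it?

(1, B)

Column index: ⌊(37 − 8) / 23⌋ = ⌊1.261⌋ = 1 → column B
Row offset from origin: ⌊(30 − 1) / 19⌋ = ⌊1.526⌋ = 1 → row 1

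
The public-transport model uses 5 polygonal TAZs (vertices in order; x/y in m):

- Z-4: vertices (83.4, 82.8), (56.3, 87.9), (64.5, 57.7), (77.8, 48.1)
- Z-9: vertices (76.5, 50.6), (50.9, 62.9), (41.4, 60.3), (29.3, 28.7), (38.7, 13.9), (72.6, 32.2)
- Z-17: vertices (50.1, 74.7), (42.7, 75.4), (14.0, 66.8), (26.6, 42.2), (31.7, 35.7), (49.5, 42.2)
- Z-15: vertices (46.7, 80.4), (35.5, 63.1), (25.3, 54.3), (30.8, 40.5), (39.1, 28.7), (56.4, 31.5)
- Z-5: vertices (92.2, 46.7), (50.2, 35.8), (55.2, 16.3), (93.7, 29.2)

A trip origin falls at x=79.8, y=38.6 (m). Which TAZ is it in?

Cast a ray rightward from (79.8, 38.6). For each polygon, the edges (by vertex number in listed order) whose endpoints lie on opposite sides of y = 38.6, where each meets that height, and whether that is right or left of the point:
Z-4: no edge straddles that height → 0 crossings.
Z-9: 3–4 at x≈33.09 (left), 6–1 at x≈73.96 (left) → 0 crossings.
Z-17: 4–5 at x≈29.42 (left), 5–6 at x≈39.64 (left) → 0 crossings.
Z-15: 4–5 at x≈32.14 (left), 6–1 at x≈54.99 (left) → 0 crossings.
Z-5: 1–2 at x≈60.99 (left), 4–1 at x≈92.89 (right) → 1 crossing.
Only Z-5 has an odd count, so the point is inside Z-5.

Z-5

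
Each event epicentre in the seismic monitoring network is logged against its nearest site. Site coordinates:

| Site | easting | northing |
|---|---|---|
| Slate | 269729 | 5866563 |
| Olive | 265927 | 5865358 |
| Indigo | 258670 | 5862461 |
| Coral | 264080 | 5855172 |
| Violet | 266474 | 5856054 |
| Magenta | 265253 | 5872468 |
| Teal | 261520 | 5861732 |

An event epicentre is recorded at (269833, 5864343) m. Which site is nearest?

Slate

Squared distances to each site:
Slate: 4939216.000; Olive: 16287061.000; Indigo: 128154493.000; Coral: 117204250.000; Violet: 79990402.000; Magenta: 86992025.000; Teal: 75923290.000.
Minimum at Slate.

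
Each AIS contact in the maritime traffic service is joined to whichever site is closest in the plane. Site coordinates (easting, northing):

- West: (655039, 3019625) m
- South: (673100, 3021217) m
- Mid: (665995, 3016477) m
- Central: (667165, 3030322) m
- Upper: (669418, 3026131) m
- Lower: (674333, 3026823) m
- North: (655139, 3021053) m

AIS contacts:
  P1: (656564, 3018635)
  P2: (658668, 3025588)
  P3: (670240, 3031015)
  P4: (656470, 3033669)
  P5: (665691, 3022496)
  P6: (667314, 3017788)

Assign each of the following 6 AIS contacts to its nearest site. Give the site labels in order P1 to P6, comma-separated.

West, North, Central, Central, Upper, Mid

P1 → West (d²=3305725.00)
P2 → North (d²=33020066.00)
P3 → Central (d²=9935874.00)
P4 → Central (d²=125585434.00)
P5 → Upper (d²=27103754.00)
P6 → Mid (d²=3458482.00)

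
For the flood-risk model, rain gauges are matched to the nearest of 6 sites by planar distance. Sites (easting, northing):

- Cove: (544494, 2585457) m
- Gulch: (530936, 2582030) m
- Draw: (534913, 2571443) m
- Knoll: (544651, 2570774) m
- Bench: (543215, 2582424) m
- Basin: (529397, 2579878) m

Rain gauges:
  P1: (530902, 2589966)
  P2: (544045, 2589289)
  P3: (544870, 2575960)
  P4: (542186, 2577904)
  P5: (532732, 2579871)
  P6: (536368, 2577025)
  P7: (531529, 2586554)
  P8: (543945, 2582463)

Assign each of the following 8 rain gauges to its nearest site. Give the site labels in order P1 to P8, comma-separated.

P1 → Gulch (d²=62981252.00)
P2 → Cove (d²=14885825.00)
P3 → Knoll (d²=26942557.00)
P4 → Bench (d²=21489241.00)
P5 → Gulch (d²=7886897.00)
P6 → Draw (d²=33275749.00)
P7 → Gulch (d²=20818225.00)
P8 → Bench (d²=534421.00)

Gulch, Cove, Knoll, Bench, Gulch, Draw, Gulch, Bench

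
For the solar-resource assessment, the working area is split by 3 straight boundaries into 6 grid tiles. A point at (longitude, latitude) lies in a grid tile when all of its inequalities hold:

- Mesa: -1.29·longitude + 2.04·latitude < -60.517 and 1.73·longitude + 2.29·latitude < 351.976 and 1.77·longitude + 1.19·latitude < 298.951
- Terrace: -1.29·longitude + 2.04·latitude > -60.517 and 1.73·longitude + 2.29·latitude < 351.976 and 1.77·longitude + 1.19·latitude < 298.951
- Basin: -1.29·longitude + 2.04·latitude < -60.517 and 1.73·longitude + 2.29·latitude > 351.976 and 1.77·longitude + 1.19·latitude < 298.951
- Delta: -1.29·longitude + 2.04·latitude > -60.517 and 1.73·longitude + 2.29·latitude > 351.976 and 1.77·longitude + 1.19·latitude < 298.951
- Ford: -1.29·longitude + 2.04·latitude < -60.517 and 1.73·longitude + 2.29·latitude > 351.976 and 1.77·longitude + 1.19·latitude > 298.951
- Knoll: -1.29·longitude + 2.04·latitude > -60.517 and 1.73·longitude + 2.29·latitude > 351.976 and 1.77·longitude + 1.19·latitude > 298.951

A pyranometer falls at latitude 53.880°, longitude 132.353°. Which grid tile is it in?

Basin

-1.29·132.353 + 2.04·53.880 = -60.820, which is < -60.517
1.73·132.353 + 2.29·53.880 = 352.356, which is > 351.976
1.77·132.353 + 1.19·53.880 = 298.382, which is < 298.951
This sign pattern matches Basin.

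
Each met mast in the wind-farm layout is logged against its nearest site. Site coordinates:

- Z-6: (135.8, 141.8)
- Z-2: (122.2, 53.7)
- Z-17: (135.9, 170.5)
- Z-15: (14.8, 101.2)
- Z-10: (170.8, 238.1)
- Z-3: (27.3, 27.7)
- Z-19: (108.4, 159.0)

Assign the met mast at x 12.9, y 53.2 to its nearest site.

Squared distances to each site:
Z-6: 22954.370; Z-2: 11946.740; Z-17: 28888.290; Z-15: 2307.610; Z-10: 59120.420; Z-3: 857.610; Z-19: 20313.890.
Minimum at Z-3.

Z-3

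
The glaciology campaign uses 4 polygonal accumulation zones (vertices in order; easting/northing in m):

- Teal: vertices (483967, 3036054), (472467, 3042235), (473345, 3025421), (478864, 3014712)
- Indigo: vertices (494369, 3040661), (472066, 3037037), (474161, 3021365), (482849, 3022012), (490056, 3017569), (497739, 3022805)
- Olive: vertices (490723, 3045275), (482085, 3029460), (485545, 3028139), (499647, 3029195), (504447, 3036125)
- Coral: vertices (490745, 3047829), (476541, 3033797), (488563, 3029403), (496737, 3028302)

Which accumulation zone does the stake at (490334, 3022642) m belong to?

Indigo

Cast a ray rightward from (490334, 3022642). For each polygon, the edges (by vertex number in listed order) whose endpoints lie on opposite sides of northing = 3022642, where each meets that height, and whether that is right or left of the point:
Teal: 3–4 at easting≈474777.2 (left), 4–1 at easting≈480760.1 (left) → 0 crossings.
Indigo: 2–3 at easting≈473990.3 (left), 5–6 at easting≈497499.8 (right) → 1 crossing.
Olive: no edge straddles that height → 0 crossings.
Coral: no edge straddles that height → 0 crossings.
Only Indigo has an odd count, so the point is inside Indigo.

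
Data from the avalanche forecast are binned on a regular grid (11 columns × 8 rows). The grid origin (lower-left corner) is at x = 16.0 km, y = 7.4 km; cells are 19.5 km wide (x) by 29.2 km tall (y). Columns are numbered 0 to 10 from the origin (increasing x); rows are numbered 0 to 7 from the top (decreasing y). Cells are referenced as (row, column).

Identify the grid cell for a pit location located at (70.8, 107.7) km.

Column index: ⌊(70.8 − 16.0) / 19.5⌋ = ⌊2.810⌋ = 2
Row offset from origin: ⌊(107.7 − 7.4) / 29.2⌋ = ⌊3.435⌋ = 3 → row 4 (counted from top)

(4, 2)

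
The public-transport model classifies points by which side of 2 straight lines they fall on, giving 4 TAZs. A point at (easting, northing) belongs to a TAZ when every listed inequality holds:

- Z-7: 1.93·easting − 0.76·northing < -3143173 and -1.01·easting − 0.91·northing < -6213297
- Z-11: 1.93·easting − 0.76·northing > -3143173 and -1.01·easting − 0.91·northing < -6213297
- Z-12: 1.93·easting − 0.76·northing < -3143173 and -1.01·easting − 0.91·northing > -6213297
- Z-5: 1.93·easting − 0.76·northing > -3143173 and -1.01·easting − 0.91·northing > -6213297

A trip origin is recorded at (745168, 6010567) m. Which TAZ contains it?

Z-11

1.93·745168 − 0.76·6010567 = -3129856.680, which is > -3143173
-1.01·745168 − 0.91·6010567 = -6222235.650, which is < -6213297
This sign pattern matches Z-11.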